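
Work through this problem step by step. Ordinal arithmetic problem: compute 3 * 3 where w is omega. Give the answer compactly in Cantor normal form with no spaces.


Compute 3 * 3.
Ordinal * is associative and left-distributive over +, but NOT commutative; for finite n>1, n*w = w but w*n stays w*n.
Both finite; ordinal * agrees with natural *: 3 * 3 = 9.
Result = 9

9


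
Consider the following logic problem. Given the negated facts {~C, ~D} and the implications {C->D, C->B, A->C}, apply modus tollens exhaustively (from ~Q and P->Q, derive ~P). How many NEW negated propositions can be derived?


Initial negated facts: {~C, ~D}
Apply modus tollens to closure:
  ~C and A->C  =>  ~A
Final negated: {~A, ~C, ~D}
New negations: {~A}
Count = 1

1


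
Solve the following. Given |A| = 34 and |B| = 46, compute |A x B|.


The Cartesian product A x B contains all ordered pairs (a, b).
|A x B| = |A| * |B| = 34 * 46 = 1564

1564


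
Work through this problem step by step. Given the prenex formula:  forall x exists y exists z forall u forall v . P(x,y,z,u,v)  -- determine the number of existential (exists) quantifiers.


Quantifier prefix: forall x exists y exists z forall u forall v
Mark each quantifier type:
  U E E U U
Universal count = 3, Existential count = 2
Asked for existential (exists) quantifiers: 2

2


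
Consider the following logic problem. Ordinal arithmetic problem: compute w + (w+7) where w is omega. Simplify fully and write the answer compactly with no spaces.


Compute w + (w+7).
Ordinal + is associative but NOT commutative; for finite n>0, n + w = w but w + n stays w+n.
w + (w+7) = (w+w) + 7 = w*2+7.
Result = w*2+7

w*2+7


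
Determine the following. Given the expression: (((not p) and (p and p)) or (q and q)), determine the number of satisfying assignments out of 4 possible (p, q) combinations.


Check all 4 assignments:
p=0, q=0: 0
p=0, q=1: 1
p=1, q=0: 0
p=1, q=1: 1
Count of True = 2

2


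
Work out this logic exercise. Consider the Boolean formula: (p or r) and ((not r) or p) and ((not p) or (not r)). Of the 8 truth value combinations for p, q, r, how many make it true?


Evaluate all 8 assignments for p, q, r:
p=0, q=0, r=0: 0
p=0, q=0, r=1: 0
p=0, q=1, r=0: 0
p=0, q=1, r=1: 0
p=1, q=0, r=0: 1
p=1, q=0, r=1: 0
p=1, q=1, r=0: 1
p=1, q=1, r=1: 0
Satisfying count = 2

2


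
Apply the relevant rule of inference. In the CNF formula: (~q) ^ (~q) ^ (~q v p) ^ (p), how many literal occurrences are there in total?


Counting literals in each clause:
Clause 1: 1 literal(s)
Clause 2: 1 literal(s)
Clause 3: 2 literal(s)
Clause 4: 1 literal(s)
Total = 5

5


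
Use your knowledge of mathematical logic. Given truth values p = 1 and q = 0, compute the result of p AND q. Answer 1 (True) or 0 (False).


p = 1, q = 0
Operation: p AND q
Evaluate: 1 AND 0 = 0

0


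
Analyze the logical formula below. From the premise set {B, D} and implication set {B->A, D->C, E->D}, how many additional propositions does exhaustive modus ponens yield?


Initial facts: {B, D}
Apply modus ponens to closure:
  B and B->A  =>  A
  D and D->C  =>  C
Final known: {A, B, C, D}
New propositions: {A, C}
Count = 2

2


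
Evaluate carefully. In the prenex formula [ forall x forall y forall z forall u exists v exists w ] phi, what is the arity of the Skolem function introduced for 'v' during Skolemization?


Quantifier prefix: forall x forall y forall z forall u exists v exists w
'v' is existentially quantified at position 5.
Universal variables preceding it: x, y, z, u
Skolem function arity = 4

4


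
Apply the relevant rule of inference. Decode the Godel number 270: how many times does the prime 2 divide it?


Factorize 270 by dividing by 2 repeatedly.
Division steps: 2 divides 270 exactly 1 time(s).
Exponent of 2 = 1

1


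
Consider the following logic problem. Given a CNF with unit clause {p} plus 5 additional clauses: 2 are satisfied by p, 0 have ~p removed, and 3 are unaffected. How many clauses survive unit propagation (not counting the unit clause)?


Satisfied (removed): 2
Shortened (remain): 0
Unchanged (remain): 3
Remaining = 0 + 3 = 3

3


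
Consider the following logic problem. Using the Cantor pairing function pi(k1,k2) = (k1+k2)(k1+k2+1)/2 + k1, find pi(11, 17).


k1 + k2 = 28
(k1+k2)(k1+k2+1)/2 = 28 * 29 / 2 = 406
pi = 406 + 11 = 417

417


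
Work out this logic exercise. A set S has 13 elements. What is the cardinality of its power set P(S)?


The power set of a set with n elements has 2^n elements.
|P(S)| = 2^13 = 8192

8192


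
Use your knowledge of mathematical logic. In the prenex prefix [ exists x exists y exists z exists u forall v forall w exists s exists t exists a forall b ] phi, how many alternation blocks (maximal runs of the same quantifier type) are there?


Quantifier-type sequence: E E E E A A E E E A  (A=forall, E=exists)
Group into maximal same-type runs:
  Ex4 | Ax2 | Ex3 | Ax1
Number of blocks = 4

4


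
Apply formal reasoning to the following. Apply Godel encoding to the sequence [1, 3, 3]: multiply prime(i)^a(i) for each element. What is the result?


Encode each element as an exponent of the corresponding prime:
  2^1 = 2
  3^3 = 27
  5^3 = 125
Product = 2 * 27 * 125 = 6750

6750


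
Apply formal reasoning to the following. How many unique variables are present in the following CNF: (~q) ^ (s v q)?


Identify each variable that appears in the formula.
Variables found: q, s
Count = 2

2


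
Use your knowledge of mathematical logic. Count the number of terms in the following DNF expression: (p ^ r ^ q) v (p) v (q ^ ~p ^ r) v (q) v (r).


A DNF formula is a disjunction of terms (conjunctions).
Terms are separated by v.
Counting the disjuncts: 5 terms.

5


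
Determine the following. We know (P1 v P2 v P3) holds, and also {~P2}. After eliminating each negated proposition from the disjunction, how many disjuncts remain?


Original disjuncts (3): P1, P2, P3
Negated (eliminate): ~P2
Remaining disjuncts: P1, P3
Count = 3 - 1 = 2

2


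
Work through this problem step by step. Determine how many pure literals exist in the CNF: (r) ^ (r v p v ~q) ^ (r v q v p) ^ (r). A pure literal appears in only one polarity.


Check each variable for pure literal status:
p: pure positive
q: mixed (not pure)
r: pure positive
Pure literal count = 2

2


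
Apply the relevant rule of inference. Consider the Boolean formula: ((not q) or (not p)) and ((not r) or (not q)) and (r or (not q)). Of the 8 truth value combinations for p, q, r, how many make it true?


Evaluate all 8 assignments for p, q, r:
p=0, q=0, r=0: 1
p=0, q=0, r=1: 1
p=0, q=1, r=0: 0
p=0, q=1, r=1: 0
p=1, q=0, r=0: 1
p=1, q=0, r=1: 1
p=1, q=1, r=0: 0
p=1, q=1, r=1: 0
Satisfying count = 4

4


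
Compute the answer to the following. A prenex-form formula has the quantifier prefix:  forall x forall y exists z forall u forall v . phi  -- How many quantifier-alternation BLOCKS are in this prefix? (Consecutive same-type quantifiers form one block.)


Quantifier-type sequence: A A E A A  (A=forall, E=exists)
Group into maximal same-type runs:
  Ax2 | Ex1 | Ax2
Number of blocks = 3

3


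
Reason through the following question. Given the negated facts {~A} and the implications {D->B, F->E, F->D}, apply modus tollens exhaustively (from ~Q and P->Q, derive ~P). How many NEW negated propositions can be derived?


Initial negated facts: {~A}
Apply modus tollens to closure:
  (no implication fires)
Final negated: {~A}
New negations: {(none)}
Count = 0

0


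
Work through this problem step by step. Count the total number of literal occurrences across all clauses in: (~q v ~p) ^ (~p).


Counting literals in each clause:
Clause 1: 2 literal(s)
Clause 2: 1 literal(s)
Total = 3

3


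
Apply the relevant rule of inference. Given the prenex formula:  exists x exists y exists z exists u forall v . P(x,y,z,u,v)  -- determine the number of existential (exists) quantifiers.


Quantifier prefix: exists x exists y exists z exists u forall v
Mark each quantifier type:
  E E E E U
Universal count = 1, Existential count = 4
Asked for existential (exists) quantifiers: 4

4


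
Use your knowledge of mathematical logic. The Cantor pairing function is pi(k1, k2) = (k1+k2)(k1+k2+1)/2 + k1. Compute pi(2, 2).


k1 + k2 = 4
(k1+k2)(k1+k2+1)/2 = 4 * 5 / 2 = 10
pi = 10 + 2 = 12

12


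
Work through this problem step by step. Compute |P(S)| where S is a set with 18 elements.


The power set of a set with n elements has 2^n elements.
|P(S)| = 2^18 = 262144

262144


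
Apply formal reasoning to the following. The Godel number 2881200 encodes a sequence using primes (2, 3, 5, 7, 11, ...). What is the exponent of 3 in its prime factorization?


Factorize 2881200 by dividing by 3 repeatedly.
Division steps: 3 divides 2881200 exactly 1 time(s).
Exponent of 3 = 1

1


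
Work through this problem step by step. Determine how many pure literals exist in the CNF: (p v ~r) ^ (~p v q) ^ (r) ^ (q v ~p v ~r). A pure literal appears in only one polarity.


Check each variable for pure literal status:
p: mixed (not pure)
q: pure positive
r: mixed (not pure)
Pure literal count = 1

1


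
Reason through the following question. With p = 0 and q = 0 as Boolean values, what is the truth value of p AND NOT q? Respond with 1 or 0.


p = 0, q = 0
Operation: p AND NOT q
Evaluate: 0 AND NOT 0 = 0

0


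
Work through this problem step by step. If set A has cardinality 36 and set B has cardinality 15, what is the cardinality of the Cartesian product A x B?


The Cartesian product A x B contains all ordered pairs (a, b).
|A x B| = |A| * |B| = 36 * 15 = 540

540


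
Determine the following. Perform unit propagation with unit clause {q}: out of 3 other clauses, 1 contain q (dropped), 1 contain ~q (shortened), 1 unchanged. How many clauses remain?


Satisfied (removed): 1
Shortened (remain): 1
Unchanged (remain): 1
Remaining = 1 + 1 = 2

2


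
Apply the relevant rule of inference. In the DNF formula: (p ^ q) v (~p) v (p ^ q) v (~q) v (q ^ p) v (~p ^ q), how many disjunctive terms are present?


A DNF formula is a disjunction of terms (conjunctions).
Terms are separated by v.
Counting the disjuncts: 6 terms.

6


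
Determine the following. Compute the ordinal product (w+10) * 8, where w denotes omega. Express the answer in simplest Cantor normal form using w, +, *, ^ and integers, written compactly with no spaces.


Compute (w+10) * 8.
Ordinal * is associative and left-distributive over +, but NOT commutative; for finite n>1, n*w = w but w*n stays w*n.
(w+10) * 8 = (w+10) repeated 8 times. Each intermediate +10 is absorbed by the following w; only the last survives: w*8+10.
Result = w*8+10

w*8+10


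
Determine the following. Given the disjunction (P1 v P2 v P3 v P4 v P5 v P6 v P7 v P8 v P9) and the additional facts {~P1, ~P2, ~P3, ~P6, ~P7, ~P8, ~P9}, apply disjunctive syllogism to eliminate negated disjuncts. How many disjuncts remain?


Original disjuncts (9): P1, P2, P3, P4, P5, P6, P7, P8, P9
Negated (eliminate): ~P1, ~P2, ~P3, ~P6, ~P7, ~P8, ~P9
Remaining disjuncts: P4, P5
Count = 9 - 7 = 2

2


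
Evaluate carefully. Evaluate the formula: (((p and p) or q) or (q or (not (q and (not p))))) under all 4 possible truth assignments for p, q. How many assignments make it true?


Check all 4 assignments:
p=0, q=0: 1
p=0, q=1: 1
p=1, q=0: 1
p=1, q=1: 1
Count of True = 4

4


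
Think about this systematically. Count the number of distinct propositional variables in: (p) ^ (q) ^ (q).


Identify each variable that appears in the formula.
Variables found: p, q
Count = 2

2


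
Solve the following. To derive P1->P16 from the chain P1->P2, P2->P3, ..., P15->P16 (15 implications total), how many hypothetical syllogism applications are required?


With 15 implications in a chain connecting 16 propositions:
P1->P2, P2->P3, ..., P15->P16
Steps needed = (number of implications) - 1 = 15 - 1 = 14

14


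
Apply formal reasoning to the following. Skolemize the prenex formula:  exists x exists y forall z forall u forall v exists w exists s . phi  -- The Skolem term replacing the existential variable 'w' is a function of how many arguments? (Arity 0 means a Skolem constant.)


Quantifier prefix: exists x exists y forall z forall u forall v exists w exists s
'w' is existentially quantified at position 6.
Universal variables preceding it: z, u, v
Skolem function arity = 3

3


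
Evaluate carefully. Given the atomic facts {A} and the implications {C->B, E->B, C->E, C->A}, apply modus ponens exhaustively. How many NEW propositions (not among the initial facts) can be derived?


Initial facts: {A}
Apply modus ponens to closure:
  (no implication fires)
Final known: {A}
New propositions: {(none)}
Count = 0

0


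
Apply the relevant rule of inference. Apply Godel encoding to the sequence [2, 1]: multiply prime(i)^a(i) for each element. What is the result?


Encode each element as an exponent of the corresponding prime:
  2^2 = 4
  3^1 = 3
Product = 4 * 3 = 12

12


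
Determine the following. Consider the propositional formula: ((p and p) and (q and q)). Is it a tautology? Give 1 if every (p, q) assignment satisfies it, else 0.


Check all 4 assignments:
p=0, q=0: 0
p=0, q=1: 0
p=1, q=0: 0
p=1, q=1: 1
Satisfying count = 1/4.
Tautology iff count = 4: no.

0


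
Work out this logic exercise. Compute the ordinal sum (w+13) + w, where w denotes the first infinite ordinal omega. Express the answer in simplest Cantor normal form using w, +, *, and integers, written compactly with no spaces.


Compute (w+13) + w.
Ordinal + is associative but NOT commutative; for finite n>0, n + w = w but w + n stays w+n.
(w+13) + w = w + (13+w) = w + w = w*2 (the finite tail 13 is absorbed by the right w).
Result = w*2

w*2


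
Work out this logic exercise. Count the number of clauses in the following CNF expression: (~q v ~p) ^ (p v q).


A CNF formula is a conjunction of clauses.
Clauses are separated by ^.
Counting the conjuncts: 2 clauses.

2


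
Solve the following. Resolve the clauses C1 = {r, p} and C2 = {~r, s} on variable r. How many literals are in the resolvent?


Remove r from C1 and ~r from C2.
C1 remainder: {p}
C2 remainder: {s}
Union (resolvent): {p, s}
Resolvent has 2 literal(s).

2


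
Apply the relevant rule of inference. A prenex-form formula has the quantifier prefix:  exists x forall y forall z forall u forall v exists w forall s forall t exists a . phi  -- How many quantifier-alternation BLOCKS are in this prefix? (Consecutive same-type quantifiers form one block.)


Quantifier-type sequence: E A A A A E A A E  (A=forall, E=exists)
Group into maximal same-type runs:
  Ex1 | Ax4 | Ex1 | Ax2 | Ex1
Number of blocks = 5

5


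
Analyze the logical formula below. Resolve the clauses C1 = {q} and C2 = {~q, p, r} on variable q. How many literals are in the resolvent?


Remove q from C1 and ~q from C2.
C1 remainder: {}
C2 remainder: {p, r}
Union (resolvent): {p, r}
Resolvent has 2 literal(s).

2


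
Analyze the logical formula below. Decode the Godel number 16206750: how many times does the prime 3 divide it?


Factorize 16206750 by dividing by 3 repeatedly.
Division steps: 3 divides 16206750 exactly 3 time(s).
Exponent of 3 = 3

3


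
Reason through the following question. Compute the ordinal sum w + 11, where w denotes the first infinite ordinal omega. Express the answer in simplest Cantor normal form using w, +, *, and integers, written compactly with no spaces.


Compute w + 11.
Ordinal + is associative but NOT commutative; for finite n>0, n + w = w but w + n stays w+n.
w + 11 is already in normal form (a successor ordinal beyond w).
Result = w+11

w+11


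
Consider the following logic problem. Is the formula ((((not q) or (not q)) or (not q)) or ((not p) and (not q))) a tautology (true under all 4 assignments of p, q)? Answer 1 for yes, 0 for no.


Check all 4 assignments:
p=0, q=0: 1
p=0, q=1: 0
p=1, q=0: 1
p=1, q=1: 0
Satisfying count = 2/4.
Tautology iff count = 4: no.

0


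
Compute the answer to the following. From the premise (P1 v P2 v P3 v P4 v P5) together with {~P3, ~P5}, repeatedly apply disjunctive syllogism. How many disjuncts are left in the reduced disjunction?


Original disjuncts (5): P1, P2, P3, P4, P5
Negated (eliminate): ~P3, ~P5
Remaining disjuncts: P1, P2, P4
Count = 5 - 2 = 3

3


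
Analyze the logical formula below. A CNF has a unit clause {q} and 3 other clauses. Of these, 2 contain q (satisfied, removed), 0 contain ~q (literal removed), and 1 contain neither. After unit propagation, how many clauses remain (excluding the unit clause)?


Satisfied (removed): 2
Shortened (remain): 0
Unchanged (remain): 1
Remaining = 0 + 1 = 1

1


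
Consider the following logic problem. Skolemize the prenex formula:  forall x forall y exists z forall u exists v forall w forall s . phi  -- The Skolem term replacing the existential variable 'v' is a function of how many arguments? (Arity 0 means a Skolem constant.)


Quantifier prefix: forall x forall y exists z forall u exists v forall w forall s
'v' is existentially quantified at position 5.
Universal variables preceding it: x, y, u
Skolem function arity = 3

3


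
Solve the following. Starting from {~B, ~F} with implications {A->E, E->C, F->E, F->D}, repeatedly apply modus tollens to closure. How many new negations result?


Initial negated facts: {~B, ~F}
Apply modus tollens to closure:
  (no implication fires)
Final negated: {~B, ~F}
New negations: {(none)}
Count = 0

0


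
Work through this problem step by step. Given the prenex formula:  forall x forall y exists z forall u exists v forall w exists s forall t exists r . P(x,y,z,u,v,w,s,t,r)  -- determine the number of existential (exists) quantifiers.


Quantifier prefix: forall x forall y exists z forall u exists v forall w exists s forall t exists r
Mark each quantifier type:
  U U E U E U E U E
Universal count = 5, Existential count = 4
Asked for existential (exists) quantifiers: 4

4


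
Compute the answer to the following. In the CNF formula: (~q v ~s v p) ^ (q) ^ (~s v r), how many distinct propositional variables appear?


Identify each variable that appears in the formula.
Variables found: p, q, r, s
Count = 4

4


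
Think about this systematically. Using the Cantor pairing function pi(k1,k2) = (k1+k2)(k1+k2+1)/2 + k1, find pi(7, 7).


k1 + k2 = 14
(k1+k2)(k1+k2+1)/2 = 14 * 15 / 2 = 105
pi = 105 + 7 = 112

112


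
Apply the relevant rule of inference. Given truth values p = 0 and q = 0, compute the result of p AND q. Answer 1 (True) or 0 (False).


p = 0, q = 0
Operation: p AND q
Evaluate: 0 AND 0 = 0

0


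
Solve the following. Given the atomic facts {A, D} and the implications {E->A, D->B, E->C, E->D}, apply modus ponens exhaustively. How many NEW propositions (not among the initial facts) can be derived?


Initial facts: {A, D}
Apply modus ponens to closure:
  D and D->B  =>  B
Final known: {A, B, D}
New propositions: {B}
Count = 1

1


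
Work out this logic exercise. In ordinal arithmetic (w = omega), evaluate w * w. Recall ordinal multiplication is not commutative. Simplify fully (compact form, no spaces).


Compute w * w.
Ordinal * is associative and left-distributive over +, but NOT commutative; for finite n>1, n*w = w but w*n stays w*n.
w * w = w^2 by definition.
Result = w^2

w^2


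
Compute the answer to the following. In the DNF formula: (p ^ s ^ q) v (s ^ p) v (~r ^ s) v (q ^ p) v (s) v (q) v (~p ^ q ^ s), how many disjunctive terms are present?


A DNF formula is a disjunction of terms (conjunctions).
Terms are separated by v.
Counting the disjuncts: 7 terms.

7


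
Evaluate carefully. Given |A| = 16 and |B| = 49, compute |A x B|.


The Cartesian product A x B contains all ordered pairs (a, b).
|A x B| = |A| * |B| = 16 * 49 = 784

784


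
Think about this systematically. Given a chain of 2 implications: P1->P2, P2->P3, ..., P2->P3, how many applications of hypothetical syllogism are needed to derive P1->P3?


With 2 implications in a chain connecting 3 propositions:
P1->P2, P2->P3, ..., P2->P3
Steps needed = (number of implications) - 1 = 2 - 1 = 1

1


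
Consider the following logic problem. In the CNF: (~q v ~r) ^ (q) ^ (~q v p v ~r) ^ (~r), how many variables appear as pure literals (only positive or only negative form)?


Check each variable for pure literal status:
p: pure positive
q: mixed (not pure)
r: pure negative
Pure literal count = 2

2


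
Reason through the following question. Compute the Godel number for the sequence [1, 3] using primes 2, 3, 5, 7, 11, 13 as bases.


Encode each element as an exponent of the corresponding prime:
  2^1 = 2
  3^3 = 27
Product = 2 * 27 = 54

54


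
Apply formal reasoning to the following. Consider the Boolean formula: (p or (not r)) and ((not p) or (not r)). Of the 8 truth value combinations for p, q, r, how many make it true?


Evaluate all 8 assignments for p, q, r:
p=0, q=0, r=0: 1
p=0, q=0, r=1: 0
p=0, q=1, r=0: 1
p=0, q=1, r=1: 0
p=1, q=0, r=0: 1
p=1, q=0, r=1: 0
p=1, q=1, r=0: 1
p=1, q=1, r=1: 0
Satisfying count = 4

4


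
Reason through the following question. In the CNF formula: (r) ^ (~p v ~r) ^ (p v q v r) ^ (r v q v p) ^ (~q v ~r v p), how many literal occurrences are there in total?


Counting literals in each clause:
Clause 1: 1 literal(s)
Clause 2: 2 literal(s)
Clause 3: 3 literal(s)
Clause 4: 3 literal(s)
Clause 5: 3 literal(s)
Total = 12

12


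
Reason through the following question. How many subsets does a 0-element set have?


The power set of a set with n elements has 2^n elements.
|P(S)| = 2^0 = 1

1


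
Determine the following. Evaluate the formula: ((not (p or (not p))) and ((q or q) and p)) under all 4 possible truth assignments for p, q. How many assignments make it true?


Check all 4 assignments:
p=0, q=0: 0
p=0, q=1: 0
p=1, q=0: 0
p=1, q=1: 0
Count of True = 0

0


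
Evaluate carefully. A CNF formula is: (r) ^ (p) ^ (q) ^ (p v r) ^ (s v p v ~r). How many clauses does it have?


A CNF formula is a conjunction of clauses.
Clauses are separated by ^.
Counting the conjuncts: 5 clauses.

5


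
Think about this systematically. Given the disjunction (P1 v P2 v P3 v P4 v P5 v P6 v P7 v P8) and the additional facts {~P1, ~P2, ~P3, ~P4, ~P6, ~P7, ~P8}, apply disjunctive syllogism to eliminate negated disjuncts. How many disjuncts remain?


Original disjuncts (8): P1, P2, P3, P4, P5, P6, P7, P8
Negated (eliminate): ~P1, ~P2, ~P3, ~P4, ~P6, ~P7, ~P8
Remaining disjuncts: P5
Count = 8 - 7 = 1

1


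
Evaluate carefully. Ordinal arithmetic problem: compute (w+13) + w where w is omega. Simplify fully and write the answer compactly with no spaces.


Compute (w+13) + w.
Ordinal + is associative but NOT commutative; for finite n>0, n + w = w but w + n stays w+n.
(w+13) + w = w + (13+w) = w + w = w*2 (the finite tail 13 is absorbed by the right w).
Result = w*2

w*2


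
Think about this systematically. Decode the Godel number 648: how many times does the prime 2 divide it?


Factorize 648 by dividing by 2 repeatedly.
Division steps: 2 divides 648 exactly 3 time(s).
Exponent of 2 = 3

3


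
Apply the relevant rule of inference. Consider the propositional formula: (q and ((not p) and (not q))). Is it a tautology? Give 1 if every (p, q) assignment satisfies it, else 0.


Check all 4 assignments:
p=0, q=0: 0
p=0, q=1: 0
p=1, q=0: 0
p=1, q=1: 0
Satisfying count = 0/4.
Tautology iff count = 4: no.

0


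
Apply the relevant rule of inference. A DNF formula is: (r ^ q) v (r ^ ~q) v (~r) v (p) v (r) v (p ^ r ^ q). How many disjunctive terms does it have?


A DNF formula is a disjunction of terms (conjunctions).
Terms are separated by v.
Counting the disjuncts: 6 terms.

6


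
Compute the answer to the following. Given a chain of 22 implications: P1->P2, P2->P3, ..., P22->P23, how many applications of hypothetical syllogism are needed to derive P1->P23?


With 22 implications in a chain connecting 23 propositions:
P1->P2, P2->P3, ..., P22->P23
Steps needed = (number of implications) - 1 = 22 - 1 = 21

21


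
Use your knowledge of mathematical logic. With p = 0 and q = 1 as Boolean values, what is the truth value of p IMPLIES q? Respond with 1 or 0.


p = 0, q = 1
Operation: p IMPLIES q
Evaluate: 0 IMPLIES 1 = 1

1


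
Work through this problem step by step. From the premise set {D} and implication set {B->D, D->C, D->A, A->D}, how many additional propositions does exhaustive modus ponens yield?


Initial facts: {D}
Apply modus ponens to closure:
  D and D->C  =>  C
  D and D->A  =>  A
Final known: {A, C, D}
New propositions: {A, C}
Count = 2

2


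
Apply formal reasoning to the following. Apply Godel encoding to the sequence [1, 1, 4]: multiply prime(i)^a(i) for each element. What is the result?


Encode each element as an exponent of the corresponding prime:
  2^1 = 2
  3^1 = 3
  5^4 = 625
Product = 2 * 3 * 625 = 3750

3750


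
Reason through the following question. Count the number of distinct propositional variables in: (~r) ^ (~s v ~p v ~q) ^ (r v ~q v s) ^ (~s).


Identify each variable that appears in the formula.
Variables found: p, q, r, s
Count = 4

4


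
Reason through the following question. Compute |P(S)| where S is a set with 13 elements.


The power set of a set with n elements has 2^n elements.
|P(S)| = 2^13 = 8192

8192


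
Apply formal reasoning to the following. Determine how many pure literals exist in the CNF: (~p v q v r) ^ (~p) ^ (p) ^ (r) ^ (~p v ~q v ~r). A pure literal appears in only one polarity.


Check each variable for pure literal status:
p: mixed (not pure)
q: mixed (not pure)
r: mixed (not pure)
Pure literal count = 0

0


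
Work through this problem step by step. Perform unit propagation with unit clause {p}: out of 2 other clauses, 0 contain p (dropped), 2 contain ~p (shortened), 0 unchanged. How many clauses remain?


Satisfied (removed): 0
Shortened (remain): 2
Unchanged (remain): 0
Remaining = 2 + 0 = 2

2


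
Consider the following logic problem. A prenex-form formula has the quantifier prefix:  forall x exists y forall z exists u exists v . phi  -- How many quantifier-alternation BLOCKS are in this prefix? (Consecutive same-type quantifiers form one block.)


Quantifier-type sequence: A E A E E  (A=forall, E=exists)
Group into maximal same-type runs:
  Ax1 | Ex1 | Ax1 | Ex2
Number of blocks = 4

4


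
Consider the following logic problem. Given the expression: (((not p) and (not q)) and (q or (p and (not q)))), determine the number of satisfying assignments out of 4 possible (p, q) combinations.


Check all 4 assignments:
p=0, q=0: 0
p=0, q=1: 0
p=1, q=0: 0
p=1, q=1: 0
Count of True = 0

0


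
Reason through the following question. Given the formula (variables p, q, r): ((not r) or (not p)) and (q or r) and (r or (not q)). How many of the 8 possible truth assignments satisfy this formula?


Evaluate all 8 assignments for p, q, r:
p=0, q=0, r=0: 0
p=0, q=0, r=1: 1
p=0, q=1, r=0: 0
p=0, q=1, r=1: 1
p=1, q=0, r=0: 0
p=1, q=0, r=1: 0
p=1, q=1, r=0: 0
p=1, q=1, r=1: 0
Satisfying count = 2

2


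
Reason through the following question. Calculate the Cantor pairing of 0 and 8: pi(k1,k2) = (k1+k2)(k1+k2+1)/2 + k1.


k1 + k2 = 8
(k1+k2)(k1+k2+1)/2 = 8 * 9 / 2 = 36
pi = 36 + 0 = 36

36


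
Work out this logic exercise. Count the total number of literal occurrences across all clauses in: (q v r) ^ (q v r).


Counting literals in each clause:
Clause 1: 2 literal(s)
Clause 2: 2 literal(s)
Total = 4

4


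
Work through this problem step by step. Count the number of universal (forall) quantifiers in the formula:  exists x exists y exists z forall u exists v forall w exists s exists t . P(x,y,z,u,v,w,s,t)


Quantifier prefix: exists x exists y exists z forall u exists v forall w exists s exists t
Mark each quantifier type:
  E E E U E U E E
Universal count = 2, Existential count = 6
Asked for universal (forall) quantifiers: 2

2


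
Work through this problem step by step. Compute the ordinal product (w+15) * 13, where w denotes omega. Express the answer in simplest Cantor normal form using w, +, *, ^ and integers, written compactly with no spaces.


Compute (w+15) * 13.
Ordinal * is associative and left-distributive over +, but NOT commutative; for finite n>1, n*w = w but w*n stays w*n.
(w+15) * 13 = (w+15) repeated 13 times. Each intermediate +15 is absorbed by the following w; only the last survives: w*13+15.
Result = w*13+15

w*13+15


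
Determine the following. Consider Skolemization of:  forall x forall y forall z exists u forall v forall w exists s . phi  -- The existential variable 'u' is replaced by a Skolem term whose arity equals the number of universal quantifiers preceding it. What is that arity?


Quantifier prefix: forall x forall y forall z exists u forall v forall w exists s
'u' is existentially quantified at position 4.
Universal variables preceding it: x, y, z
Skolem function arity = 3

3


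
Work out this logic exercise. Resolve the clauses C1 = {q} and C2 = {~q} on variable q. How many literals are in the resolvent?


Remove q from C1 and ~q from C2.
C1 remainder: {}
C2 remainder: {}
Union (resolvent): {} (empty clause)
Resolvent has 0 literal(s).

0


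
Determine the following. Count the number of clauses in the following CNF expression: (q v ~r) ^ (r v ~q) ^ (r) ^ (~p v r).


A CNF formula is a conjunction of clauses.
Clauses are separated by ^.
Counting the conjuncts: 4 clauses.

4


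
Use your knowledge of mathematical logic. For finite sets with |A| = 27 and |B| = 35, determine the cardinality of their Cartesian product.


The Cartesian product A x B contains all ordered pairs (a, b).
|A x B| = |A| * |B| = 27 * 35 = 945

945


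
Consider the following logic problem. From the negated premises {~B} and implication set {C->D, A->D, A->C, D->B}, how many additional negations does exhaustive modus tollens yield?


Initial negated facts: {~B}
Apply modus tollens to closure:
  ~B and D->B  =>  ~D
  ~D and C->D  =>  ~C
  ~D and A->D  =>  ~A
Final negated: {~A, ~B, ~C, ~D}
New negations: {~A, ~C, ~D}
Count = 3

3


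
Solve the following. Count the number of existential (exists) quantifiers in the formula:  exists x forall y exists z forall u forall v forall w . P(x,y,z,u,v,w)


Quantifier prefix: exists x forall y exists z forall u forall v forall w
Mark each quantifier type:
  E U E U U U
Universal count = 4, Existential count = 2
Asked for existential (exists) quantifiers: 2

2


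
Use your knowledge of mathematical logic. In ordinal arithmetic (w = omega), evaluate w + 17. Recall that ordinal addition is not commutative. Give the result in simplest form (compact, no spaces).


Compute w + 17.
Ordinal + is associative but NOT commutative; for finite n>0, n + w = w but w + n stays w+n.
w + 17 is already in normal form (a successor ordinal beyond w).
Result = w+17

w+17


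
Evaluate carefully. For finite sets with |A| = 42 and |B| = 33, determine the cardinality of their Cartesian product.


The Cartesian product A x B contains all ordered pairs (a, b).
|A x B| = |A| * |B| = 42 * 33 = 1386

1386


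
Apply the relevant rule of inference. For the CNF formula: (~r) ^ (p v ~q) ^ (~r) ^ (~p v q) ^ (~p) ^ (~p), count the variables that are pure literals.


Check each variable for pure literal status:
p: mixed (not pure)
q: mixed (not pure)
r: pure negative
Pure literal count = 1

1


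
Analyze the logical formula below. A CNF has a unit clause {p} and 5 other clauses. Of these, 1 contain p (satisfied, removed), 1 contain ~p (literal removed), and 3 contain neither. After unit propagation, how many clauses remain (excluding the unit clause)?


Satisfied (removed): 1
Shortened (remain): 1
Unchanged (remain): 3
Remaining = 1 + 3 = 4

4


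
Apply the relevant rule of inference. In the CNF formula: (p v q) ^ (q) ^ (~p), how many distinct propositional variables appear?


Identify each variable that appears in the formula.
Variables found: p, q
Count = 2

2


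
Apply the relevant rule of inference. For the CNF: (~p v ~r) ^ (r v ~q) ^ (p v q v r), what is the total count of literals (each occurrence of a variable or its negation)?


Counting literals in each clause:
Clause 1: 2 literal(s)
Clause 2: 2 literal(s)
Clause 3: 3 literal(s)
Total = 7

7


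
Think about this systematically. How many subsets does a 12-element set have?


The power set of a set with n elements has 2^n elements.
|P(S)| = 2^12 = 4096

4096


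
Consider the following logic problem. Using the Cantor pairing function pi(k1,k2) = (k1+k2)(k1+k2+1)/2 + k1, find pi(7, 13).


k1 + k2 = 20
(k1+k2)(k1+k2+1)/2 = 20 * 21 / 2 = 210
pi = 210 + 7 = 217

217


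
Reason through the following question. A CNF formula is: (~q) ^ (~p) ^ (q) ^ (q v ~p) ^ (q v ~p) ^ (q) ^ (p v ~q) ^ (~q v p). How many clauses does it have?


A CNF formula is a conjunction of clauses.
Clauses are separated by ^.
Counting the conjuncts: 8 clauses.

8


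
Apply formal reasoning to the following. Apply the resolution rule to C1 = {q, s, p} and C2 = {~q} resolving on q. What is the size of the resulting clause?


Remove q from C1 and ~q from C2.
C1 remainder: {s, p}
C2 remainder: {}
Union (resolvent): {p, s}
Resolvent has 2 literal(s).

2


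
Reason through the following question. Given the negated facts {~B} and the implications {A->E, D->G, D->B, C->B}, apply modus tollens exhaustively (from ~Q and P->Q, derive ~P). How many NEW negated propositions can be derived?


Initial negated facts: {~B}
Apply modus tollens to closure:
  ~B and D->B  =>  ~D
  ~B and C->B  =>  ~C
Final negated: {~B, ~C, ~D}
New negations: {~C, ~D}
Count = 2

2


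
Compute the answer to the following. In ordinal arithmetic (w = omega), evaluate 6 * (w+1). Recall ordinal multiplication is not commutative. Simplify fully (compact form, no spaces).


Compute 6 * (w+1).
Ordinal * is associative and left-distributive over +, but NOT commutative; for finite n>1, n*w = w but w*n stays w*n.
By left-distributivity: 6 * (w+1) = 6*w + 6*1 = w + 6 = w+6.
Result = w+6

w+6


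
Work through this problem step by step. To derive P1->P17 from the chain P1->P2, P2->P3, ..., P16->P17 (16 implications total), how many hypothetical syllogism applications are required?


With 16 implications in a chain connecting 17 propositions:
P1->P2, P2->P3, ..., P16->P17
Steps needed = (number of implications) - 1 = 16 - 1 = 15

15


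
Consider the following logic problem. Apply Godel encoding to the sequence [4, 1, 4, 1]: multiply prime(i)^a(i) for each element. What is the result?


Encode each element as an exponent of the corresponding prime:
  2^4 = 16
  3^1 = 3
  5^4 = 625
  7^1 = 7
Product = 16 * 3 * 625 * 7 = 210000

210000


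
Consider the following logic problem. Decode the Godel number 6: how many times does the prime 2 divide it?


Factorize 6 by dividing by 2 repeatedly.
Division steps: 2 divides 6 exactly 1 time(s).
Exponent of 2 = 1

1


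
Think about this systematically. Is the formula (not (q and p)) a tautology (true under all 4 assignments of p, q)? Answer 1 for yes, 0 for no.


Check all 4 assignments:
p=0, q=0: 1
p=0, q=1: 1
p=1, q=0: 1
p=1, q=1: 0
Satisfying count = 3/4.
Tautology iff count = 4: no.

0


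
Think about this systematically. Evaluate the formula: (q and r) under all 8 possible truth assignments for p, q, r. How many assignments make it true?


Check all 8 assignments:
p=0, q=0, r=0: 0
p=0, q=0, r=1: 0
p=0, q=1, r=0: 0
p=0, q=1, r=1: 1
p=1, q=0, r=0: 0
p=1, q=0, r=1: 0
p=1, q=1, r=0: 0
p=1, q=1, r=1: 1
Count of True = 2

2


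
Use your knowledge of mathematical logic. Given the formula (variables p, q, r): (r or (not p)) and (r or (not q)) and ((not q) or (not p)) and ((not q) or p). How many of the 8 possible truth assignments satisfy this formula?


Evaluate all 8 assignments for p, q, r:
p=0, q=0, r=0: 1
p=0, q=0, r=1: 1
p=0, q=1, r=0: 0
p=0, q=1, r=1: 0
p=1, q=0, r=0: 0
p=1, q=0, r=1: 1
p=1, q=1, r=0: 0
p=1, q=1, r=1: 0
Satisfying count = 3

3


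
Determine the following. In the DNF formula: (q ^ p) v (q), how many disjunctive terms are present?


A DNF formula is a disjunction of terms (conjunctions).
Terms are separated by v.
Counting the disjuncts: 2 terms.

2


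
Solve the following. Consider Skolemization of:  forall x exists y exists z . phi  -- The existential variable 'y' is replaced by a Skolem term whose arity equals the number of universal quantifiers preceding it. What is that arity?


Quantifier prefix: forall x exists y exists z
'y' is existentially quantified at position 2.
Universal variables preceding it: x
Skolem function arity = 1

1


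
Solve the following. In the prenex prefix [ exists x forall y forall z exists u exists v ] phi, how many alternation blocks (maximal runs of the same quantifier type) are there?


Quantifier-type sequence: E A A E E  (A=forall, E=exists)
Group into maximal same-type runs:
  Ex1 | Ax2 | Ex2
Number of blocks = 3

3


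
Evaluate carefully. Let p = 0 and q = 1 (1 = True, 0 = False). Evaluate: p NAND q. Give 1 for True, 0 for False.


p = 0, q = 1
Operation: p NAND q
Evaluate: 0 NAND 1 = 1

1


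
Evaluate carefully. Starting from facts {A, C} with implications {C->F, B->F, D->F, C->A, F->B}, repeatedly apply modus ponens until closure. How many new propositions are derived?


Initial facts: {A, C}
Apply modus ponens to closure:
  C and C->F  =>  F
  F and F->B  =>  B
Final known: {A, B, C, F}
New propositions: {B, F}
Count = 2

2


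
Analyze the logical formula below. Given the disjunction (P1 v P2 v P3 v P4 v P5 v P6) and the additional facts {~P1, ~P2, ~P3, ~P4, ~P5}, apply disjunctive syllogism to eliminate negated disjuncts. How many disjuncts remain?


Original disjuncts (6): P1, P2, P3, P4, P5, P6
Negated (eliminate): ~P1, ~P2, ~P3, ~P4, ~P5
Remaining disjuncts: P6
Count = 6 - 5 = 1

1


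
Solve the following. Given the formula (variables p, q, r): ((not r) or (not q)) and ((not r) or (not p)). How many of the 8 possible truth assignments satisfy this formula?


Evaluate all 8 assignments for p, q, r:
p=0, q=0, r=0: 1
p=0, q=0, r=1: 1
p=0, q=1, r=0: 1
p=0, q=1, r=1: 0
p=1, q=0, r=0: 1
p=1, q=0, r=1: 0
p=1, q=1, r=0: 1
p=1, q=1, r=1: 0
Satisfying count = 5

5


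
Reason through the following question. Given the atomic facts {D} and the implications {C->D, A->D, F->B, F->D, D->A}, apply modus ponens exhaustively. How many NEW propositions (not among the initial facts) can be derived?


Initial facts: {D}
Apply modus ponens to closure:
  D and D->A  =>  A
Final known: {A, D}
New propositions: {A}
Count = 1

1


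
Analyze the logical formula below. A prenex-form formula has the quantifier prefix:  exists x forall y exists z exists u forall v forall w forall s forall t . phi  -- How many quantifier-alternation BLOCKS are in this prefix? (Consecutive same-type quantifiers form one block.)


Quantifier-type sequence: E A E E A A A A  (A=forall, E=exists)
Group into maximal same-type runs:
  Ex1 | Ax1 | Ex2 | Ax4
Number of blocks = 4

4


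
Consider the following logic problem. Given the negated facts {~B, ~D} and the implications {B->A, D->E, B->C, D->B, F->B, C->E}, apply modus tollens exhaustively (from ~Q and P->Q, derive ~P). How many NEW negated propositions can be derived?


Initial negated facts: {~B, ~D}
Apply modus tollens to closure:
  ~B and F->B  =>  ~F
Final negated: {~B, ~D, ~F}
New negations: {~F}
Count = 1

1


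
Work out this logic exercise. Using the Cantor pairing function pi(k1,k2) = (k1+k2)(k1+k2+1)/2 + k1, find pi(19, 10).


k1 + k2 = 29
(k1+k2)(k1+k2+1)/2 = 29 * 30 / 2 = 435
pi = 435 + 19 = 454

454


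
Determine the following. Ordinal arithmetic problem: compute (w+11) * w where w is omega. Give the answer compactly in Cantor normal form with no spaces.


Compute (w+11) * w.
Ordinal * is associative and left-distributive over +, but NOT commutative; for finite n>1, n*w = w but w*n stays w*n.
(w+11) * w = sup{(w+11)*k : k<w} = sup{w*k+11} = w^2 (the +11 tail is absorbed in the limit).
Result = w^2

w^2
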